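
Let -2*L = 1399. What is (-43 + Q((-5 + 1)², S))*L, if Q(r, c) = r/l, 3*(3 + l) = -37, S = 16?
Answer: 1417187/46 ≈ 30808.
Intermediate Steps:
l = -46/3 (l = -3 + (⅓)*(-37) = -3 - 37/3 = -46/3 ≈ -15.333)
Q(r, c) = -3*r/46 (Q(r, c) = r/(-46/3) = r*(-3/46) = -3*r/46)
L = -1399/2 (L = -½*1399 = -1399/2 ≈ -699.50)
(-43 + Q((-5 + 1)², S))*L = (-43 - 3*(-5 + 1)²/46)*(-1399/2) = (-43 - 3/46*(-4)²)*(-1399/2) = (-43 - 3/46*16)*(-1399/2) = (-43 - 24/23)*(-1399/2) = -1013/23*(-1399/2) = 1417187/46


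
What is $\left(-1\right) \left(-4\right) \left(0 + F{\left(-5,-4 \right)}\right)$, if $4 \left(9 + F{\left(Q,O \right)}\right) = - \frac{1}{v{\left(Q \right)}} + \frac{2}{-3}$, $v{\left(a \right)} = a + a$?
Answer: $- \frac{1097}{30} \approx -36.567$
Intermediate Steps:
$v{\left(a \right)} = 2 a$
$F{\left(Q,O \right)} = - \frac{55}{6} - \frac{1}{8 Q}$ ($F{\left(Q,O \right)} = -9 + \frac{- \frac{1}{2 Q} + \frac{2}{-3}}{4} = -9 + \frac{- \frac{1}{2 Q} + 2 \left(- \frac{1}{3}\right)}{4} = -9 + \frac{- \frac{1}{2 Q} - \frac{2}{3}}{4} = -9 + \frac{- \frac{2}{3} - \frac{1}{2 Q}}{4} = -9 - \left(\frac{1}{6} + \frac{1}{8 Q}\right) = - \frac{55}{6} - \frac{1}{8 Q}$)
$\left(-1\right) \left(-4\right) \left(0 + F{\left(-5,-4 \right)}\right) = \left(-1\right) \left(-4\right) \left(0 + \frac{-3 - -1100}{24 \left(-5\right)}\right) = 4 \left(0 + \frac{1}{24} \left(- \frac{1}{5}\right) \left(-3 + 1100\right)\right) = 4 \left(0 + \frac{1}{24} \left(- \frac{1}{5}\right) 1097\right) = 4 \left(0 - \frac{1097}{120}\right) = 4 \left(- \frac{1097}{120}\right) = - \frac{1097}{30}$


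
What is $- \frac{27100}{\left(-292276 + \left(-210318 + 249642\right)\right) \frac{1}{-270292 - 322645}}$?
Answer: $- \frac{4017148175}{63238} \approx -63524.0$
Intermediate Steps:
$- \frac{27100}{\left(-292276 + \left(-210318 + 249642\right)\right) \frac{1}{-270292 - 322645}} = - \frac{27100}{\left(-292276 + 39324\right) \frac{1}{-592937}} = - \frac{27100}{\left(-252952\right) \left(- \frac{1}{592937}\right)} = - \frac{27100}{\frac{252952}{592937}} = \left(-27100\right) \frac{592937}{252952} = - \frac{4017148175}{63238}$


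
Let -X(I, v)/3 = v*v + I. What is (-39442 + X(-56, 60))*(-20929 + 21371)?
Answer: -22132708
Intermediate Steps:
X(I, v) = -3*I - 3*v² (X(I, v) = -3*(v*v + I) = -3*(v² + I) = -3*(I + v²) = -3*I - 3*v²)
(-39442 + X(-56, 60))*(-20929 + 21371) = (-39442 + (-3*(-56) - 3*60²))*(-20929 + 21371) = (-39442 + (168 - 3*3600))*442 = (-39442 + (168 - 10800))*442 = (-39442 - 10632)*442 = -50074*442 = -22132708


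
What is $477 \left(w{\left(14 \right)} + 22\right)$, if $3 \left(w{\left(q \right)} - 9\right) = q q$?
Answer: $45951$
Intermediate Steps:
$w{\left(q \right)} = 9 + \frac{q^{2}}{3}$ ($w{\left(q \right)} = 9 + \frac{q q}{3} = 9 + \frac{q^{2}}{3}$)
$477 \left(w{\left(14 \right)} + 22\right) = 477 \left(\left(9 + \frac{14^{2}}{3}\right) + 22\right) = 477 \left(\left(9 + \frac{1}{3} \cdot 196\right) + 22\right) = 477 \left(\left(9 + \frac{196}{3}\right) + 22\right) = 477 \left(\frac{223}{3} + 22\right) = 477 \cdot \frac{289}{3} = 45951$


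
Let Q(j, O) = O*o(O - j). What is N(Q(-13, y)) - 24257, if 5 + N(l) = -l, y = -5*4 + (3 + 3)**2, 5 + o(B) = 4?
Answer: -24246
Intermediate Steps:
o(B) = -1 (o(B) = -5 + 4 = -1)
y = 16 (y = -20 + 6**2 = -20 + 36 = 16)
Q(j, O) = -O (Q(j, O) = O*(-1) = -O)
N(l) = -5 - l
N(Q(-13, y)) - 24257 = (-5 - (-1)*16) - 24257 = (-5 - 1*(-16)) - 24257 = (-5 + 16) - 24257 = 11 - 24257 = -24246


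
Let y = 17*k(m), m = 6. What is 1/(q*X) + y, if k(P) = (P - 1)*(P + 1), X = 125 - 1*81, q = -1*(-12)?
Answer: 314161/528 ≈ 595.00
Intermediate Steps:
q = 12
X = 44 (X = 125 - 81 = 44)
k(P) = (1 + P)*(-1 + P) (k(P) = (-1 + P)*(1 + P) = (1 + P)*(-1 + P))
y = 595 (y = 17*(-1 + 6²) = 17*(-1 + 36) = 17*35 = 595)
1/(q*X) + y = 1/(12*44) + 595 = 1/528 + 595 = 314161/528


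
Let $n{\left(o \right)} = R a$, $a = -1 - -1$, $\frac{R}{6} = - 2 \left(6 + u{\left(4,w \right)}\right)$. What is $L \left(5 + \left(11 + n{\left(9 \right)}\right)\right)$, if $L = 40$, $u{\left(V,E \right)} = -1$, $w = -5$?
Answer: $640$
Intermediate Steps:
$R = -60$ ($R = 6 \left(- 2 \left(6 - 1\right)\right) = 6 \left(\left(-2\right) 5\right) = 6 \left(-10\right) = -60$)
$a = 0$ ($a = -1 + 1 = 0$)
$n{\left(o \right)} = 0$ ($n{\left(o \right)} = \left(-60\right) 0 = 0$)
$L \left(5 + \left(11 + n{\left(9 \right)}\right)\right) = 40 \left(5 + \left(11 + 0\right)\right) = 40 \left(5 + 11\right) = 40 \cdot 16 = 640$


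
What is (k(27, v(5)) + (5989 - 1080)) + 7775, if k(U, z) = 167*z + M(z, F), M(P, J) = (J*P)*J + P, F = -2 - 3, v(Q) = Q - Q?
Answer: 12684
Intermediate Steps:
v(Q) = 0
F = -5
M(P, J) = P + P*J**2 (M(P, J) = P*J**2 + P = P + P*J**2)
k(U, z) = 193*z (k(U, z) = 167*z + z*(1 + (-5)**2) = 167*z + z*(1 + 25) = 167*z + z*26 = 167*z + 26*z = 193*z)
(k(27, v(5)) + (5989 - 1080)) + 7775 = (193*0 + (5989 - 1080)) + 7775 = (0 + 4909) + 7775 = 4909 + 7775 = 12684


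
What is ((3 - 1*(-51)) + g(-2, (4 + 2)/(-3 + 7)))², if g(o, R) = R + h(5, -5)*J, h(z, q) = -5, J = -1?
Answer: 14641/4 ≈ 3660.3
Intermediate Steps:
g(o, R) = 5 + R (g(o, R) = R - 5*(-1) = R + 5 = 5 + R)
((3 - 1*(-51)) + g(-2, (4 + 2)/(-3 + 7)))² = ((3 - 1*(-51)) + (5 + (4 + 2)/(-3 + 7)))² = ((3 + 51) + (5 + 6/4))² = (54 + (5 + 6*(¼)))² = (54 + (5 + 3/2))² = (54 + 13/2)² = (121/2)² = 14641/4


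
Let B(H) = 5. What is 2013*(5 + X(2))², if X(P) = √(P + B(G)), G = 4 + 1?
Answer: 64416 + 20130*√7 ≈ 1.1768e+5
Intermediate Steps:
G = 5
X(P) = √(5 + P) (X(P) = √(P + 5) = √(5 + P))
2013*(5 + X(2))² = 2013*(5 + √(5 + 2))² = 2013*(5 + √7)²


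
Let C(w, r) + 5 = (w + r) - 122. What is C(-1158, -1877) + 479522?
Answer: 476360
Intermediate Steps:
C(w, r) = -127 + r + w (C(w, r) = -5 + ((w + r) - 122) = -5 + ((r + w) - 122) = -5 + (-122 + r + w) = -127 + r + w)
C(-1158, -1877) + 479522 = (-127 - 1877 - 1158) + 479522 = -3162 + 479522 = 476360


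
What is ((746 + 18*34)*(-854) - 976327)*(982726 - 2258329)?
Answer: 2724763268577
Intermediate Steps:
((746 + 18*34)*(-854) - 976327)*(982726 - 2258329) = ((746 + 612)*(-854) - 976327)*(-1275603) = (1358*(-854) - 976327)*(-1275603) = (-1159732 - 976327)*(-1275603) = -2136059*(-1275603) = 2724763268577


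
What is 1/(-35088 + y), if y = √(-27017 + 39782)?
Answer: -11696/410384993 - √12765/1231154979 ≈ -2.8592e-5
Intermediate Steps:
y = √12765 ≈ 112.98
1/(-35088 + y) = 1/(-35088 + √12765)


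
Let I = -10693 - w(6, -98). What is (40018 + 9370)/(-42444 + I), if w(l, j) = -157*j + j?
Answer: -49388/68425 ≈ -0.72178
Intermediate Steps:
w(l, j) = -156*j
I = -25981 (I = -10693 - (-156)*(-98) = -10693 - 1*15288 = -10693 - 15288 = -25981)
(40018 + 9370)/(-42444 + I) = (40018 + 9370)/(-42444 - 25981) = 49388/(-68425) = 49388*(-1/68425) = -49388/68425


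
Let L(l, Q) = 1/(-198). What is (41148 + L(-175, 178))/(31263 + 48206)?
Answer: 8147303/15734862 ≈ 0.51779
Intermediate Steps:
L(l, Q) = -1/198
(41148 + L(-175, 178))/(31263 + 48206) = (41148 - 1/198)/(31263 + 48206) = (8147303/198)/79469 = (8147303/198)*(1/79469) = 8147303/15734862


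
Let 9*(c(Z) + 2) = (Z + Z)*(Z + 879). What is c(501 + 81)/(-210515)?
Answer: -188954/210515 ≈ -0.89758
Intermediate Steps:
c(Z) = -2 + 2*Z*(879 + Z)/9 (c(Z) = -2 + ((Z + Z)*(Z + 879))/9 = -2 + ((2*Z)*(879 + Z))/9 = -2 + (2*Z*(879 + Z))/9 = -2 + 2*Z*(879 + Z)/9)
c(501 + 81)/(-210515) = (-2 + 2*(501 + 81)²/9 + 586*(501 + 81)/3)/(-210515) = (-2 + (2/9)*582² + (586/3)*582)*(-1/210515) = (-2 + (2/9)*338724 + 113684)*(-1/210515) = (-2 + 75272 + 113684)*(-1/210515) = 188954*(-1/210515) = -188954/210515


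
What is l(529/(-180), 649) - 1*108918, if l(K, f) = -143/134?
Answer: -14595155/134 ≈ -1.0892e+5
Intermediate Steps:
l(K, f) = -143/134 (l(K, f) = -143*1/134 = -143/134)
l(529/(-180), 649) - 1*108918 = -143/134 - 1*108918 = -143/134 - 108918 = -14595155/134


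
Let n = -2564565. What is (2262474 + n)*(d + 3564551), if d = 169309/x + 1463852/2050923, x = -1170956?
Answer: -862008138155421456570821/800513530796 ≈ -1.0768e+12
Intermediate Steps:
d = 1366866560305/2401540592388 (d = 169309/(-1170956) + 1463852/2050923 = 169309*(-1/1170956) + 1463852*(1/2050923) = -169309/1170956 + 1463852/2050923 = 1366866560305/2401540592388 ≈ 0.56916)
(2262474 + n)*(d + 3564551) = (2262474 - 2564565)*(1366866560305/2401540592388 + 3564551) = -302091*8560415287003798093/2401540592388 = -862008138155421456570821/800513530796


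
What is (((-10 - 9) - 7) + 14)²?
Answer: 144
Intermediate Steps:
(((-10 - 9) - 7) + 14)² = ((-19 - 7) + 14)² = (-26 + 14)² = (-12)² = 144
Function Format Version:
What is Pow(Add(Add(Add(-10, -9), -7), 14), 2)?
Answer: 144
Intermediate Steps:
Pow(Add(Add(Add(-10, -9), -7), 14), 2) = Pow(Add(Add(-19, -7), 14), 2) = Pow(Add(-26, 14), 2) = Pow(-12, 2) = 144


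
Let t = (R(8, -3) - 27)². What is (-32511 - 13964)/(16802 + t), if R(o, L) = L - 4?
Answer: -46475/17958 ≈ -2.5880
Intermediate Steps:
R(o, L) = -4 + L
t = 1156 (t = ((-4 - 3) - 27)² = (-7 - 27)² = (-34)² = 1156)
(-32511 - 13964)/(16802 + t) = (-32511 - 13964)/(16802 + 1156) = -46475/17958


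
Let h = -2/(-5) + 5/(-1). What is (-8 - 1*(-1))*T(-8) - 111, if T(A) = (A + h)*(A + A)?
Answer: -7611/5 ≈ -1522.2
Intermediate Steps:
h = -23/5 (h = -2*(-1/5) + 5*(-1) = 2/5 - 5 = -23/5 ≈ -4.6000)
T(A) = 2*A*(-23/5 + A) (T(A) = (A - 23/5)*(A + A) = (-23/5 + A)*(2*A) = 2*A*(-23/5 + A))
(-8 - 1*(-1))*T(-8) - 111 = (-8 - 1*(-1))*((2/5)*(-8)*(-23 + 5*(-8))) - 111 = (-8 + 1)*((2/5)*(-8)*(-23 - 40)) - 111 = -14*(-8)*(-63)/5 - 111 = -7*1008/5 - 111 = -7056/5 - 111 = -7611/5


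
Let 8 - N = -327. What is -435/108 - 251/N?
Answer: -57611/12060 ≈ -4.7770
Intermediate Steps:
N = 335 (N = 8 - 1*(-327) = 8 + 327 = 335)
-435/108 - 251/N = -435/108 - 251/335 = -435*1/108 - 251*1/335 = -145/36 - 251/335 = -57611/12060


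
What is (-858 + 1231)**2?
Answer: 139129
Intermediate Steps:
(-858 + 1231)**2 = 373**2 = 139129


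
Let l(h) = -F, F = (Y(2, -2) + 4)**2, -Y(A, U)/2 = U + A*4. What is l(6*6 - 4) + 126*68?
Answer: 8504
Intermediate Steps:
Y(A, U) = -8*A - 2*U (Y(A, U) = -2*(U + A*4) = -2*(U + 4*A) = -8*A - 2*U)
F = 64 (F = ((-8*2 - 2*(-2)) + 4)**2 = ((-16 + 4) + 4)**2 = (-12 + 4)**2 = (-8)**2 = 64)
l(h) = -64 (l(h) = -1*64 = -64)
l(6*6 - 4) + 126*68 = -64 + 126*68 = -64 + 8568 = 8504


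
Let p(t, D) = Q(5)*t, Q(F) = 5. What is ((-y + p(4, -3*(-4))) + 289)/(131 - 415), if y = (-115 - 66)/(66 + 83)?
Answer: -23111/21158 ≈ -1.0923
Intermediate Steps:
y = -181/149 ≈ -1.2148
p(t, D) = 5*t
((-y + p(4, -3*(-4))) + 289)/(131 - 415) = ((-1*(-181/149) + 5*4) + 289)/(131 - 415) = ((181/149 + 20) + 289)/(-284) = (3161/149 + 289)*(-1/284) = (46222/149)*(-1/284) = -23111/21158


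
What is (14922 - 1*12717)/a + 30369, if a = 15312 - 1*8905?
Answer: 194576388/6407 ≈ 30369.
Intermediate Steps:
a = 6407 (a = 15312 - 8905 = 6407)
(14922 - 1*12717)/a + 30369 = (14922 - 1*12717)/6407 + 30369 = (14922 - 12717)*(1/6407) + 30369 = 2205*(1/6407) + 30369 = 2205/6407 + 30369 = 194576388/6407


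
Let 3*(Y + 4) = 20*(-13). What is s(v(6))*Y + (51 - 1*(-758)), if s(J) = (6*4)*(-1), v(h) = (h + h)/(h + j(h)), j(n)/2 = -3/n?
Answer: 2985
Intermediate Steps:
j(n) = -6/n (j(n) = 2*(-3/n) = -6/n)
v(h) = 2*h/(h - 6/h) (v(h) = (h + h)/(h - 6/h) = (2*h)/(h - 6/h) = 2*h/(h - 6/h))
Y = -272/3 (Y = -4 + (20*(-13))/3 = -4 + (⅓)*(-260) = -4 - 260/3 = -272/3 ≈ -90.667)
s(J) = -24 (s(J) = 24*(-1) = -24)
s(v(6))*Y + (51 - 1*(-758)) = -24*(-272/3) + (51 - 1*(-758)) = 2176 + (51 + 758) = 2176 + 809 = 2985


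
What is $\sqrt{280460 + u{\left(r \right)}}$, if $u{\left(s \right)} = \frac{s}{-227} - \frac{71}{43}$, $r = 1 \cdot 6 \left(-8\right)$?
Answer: $\frac{\sqrt{26721284184327}}{9761} \approx 529.58$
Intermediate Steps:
$r = -48$ ($r = 6 \left(-8\right) = -48$)
$u{\left(s \right)} = - \frac{71}{43} - \frac{s}{227}$ ($u{\left(s \right)} = s \left(- \frac{1}{227}\right) - \frac{71}{43} = - \frac{s}{227} - \frac{71}{43} = - \frac{71}{43} - \frac{s}{227}$)
$\sqrt{280460 + u{\left(r \right)}} = \sqrt{280460 - \frac{14053}{9761}} = \sqrt{\frac{2737556007}{9761}} = \frac{\sqrt{26721284184327}}{9761}$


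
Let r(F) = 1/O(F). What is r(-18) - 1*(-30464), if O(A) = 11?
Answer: 335105/11 ≈ 30464.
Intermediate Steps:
r(F) = 1/11
r(-18) - 1*(-30464) = 1/11 - 1*(-30464) = 1/11 + 30464 = 335105/11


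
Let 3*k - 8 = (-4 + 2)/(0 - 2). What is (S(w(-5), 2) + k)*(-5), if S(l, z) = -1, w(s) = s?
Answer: -10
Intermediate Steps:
k = 3 (k = 8/3 + ((-4 + 2)/(0 - 2))/3 = 8/3 + (-2/(-2))/3 = 8/3 + (-2*(-1/2))/3 = 8/3 + (1/3)*1 = 8/3 + 1/3 = 3)
(S(w(-5), 2) + k)*(-5) = (-1 + 3)*(-5) = 2*(-5) = -10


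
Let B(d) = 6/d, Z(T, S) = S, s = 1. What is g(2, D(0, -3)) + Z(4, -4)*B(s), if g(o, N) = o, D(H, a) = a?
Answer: -22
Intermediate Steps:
g(2, D(0, -3)) + Z(4, -4)*B(s) = 2 - 24/1 = 2 - 24 = -22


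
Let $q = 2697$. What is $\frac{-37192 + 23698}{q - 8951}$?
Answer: $\frac{6747}{3127} \approx 2.1577$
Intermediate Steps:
$\frac{-37192 + 23698}{q - 8951} = \frac{-37192 + 23698}{2697 - 8951} = - \frac{13494}{-6254} = \left(-13494\right) \left(- \frac{1}{6254}\right) = \frac{6747}{3127}$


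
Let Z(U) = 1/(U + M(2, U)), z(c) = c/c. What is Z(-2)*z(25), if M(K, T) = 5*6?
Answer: 1/28 ≈ 0.035714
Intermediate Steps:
M(K, T) = 30
z(c) = 1
Z(U) = 1/(30 + U) (Z(U) = 1/(U + 30) = 1/(30 + U))
Z(-2)*z(25) = 1/(30 - 2) = 1/28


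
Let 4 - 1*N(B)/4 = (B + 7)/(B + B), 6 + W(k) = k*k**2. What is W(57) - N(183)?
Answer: 33886673/183 ≈ 1.8517e+5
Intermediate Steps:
W(k) = -6 + k**3 (W(k) = -6 + k*k**2 = -6 + k**3)
N(B) = 16 - 2*(7 + B)/B (N(B) = 16 - 4*(B + 7)/(B + B) = 16 - 4*(7 + B)/(2*B) = 16 - 4*(7 + B)*1/(2*B) = 16 - 2*(7 + B)/B)
W(57) - N(183) = (-6 + 57**3) - (14 - 14/183) = (-6 + 185193) - (14 - 14*1/183) = 185187 - (14 - 14/183) = 185187 - 1*2548/183 = 185187 - 2548/183 = 33886673/183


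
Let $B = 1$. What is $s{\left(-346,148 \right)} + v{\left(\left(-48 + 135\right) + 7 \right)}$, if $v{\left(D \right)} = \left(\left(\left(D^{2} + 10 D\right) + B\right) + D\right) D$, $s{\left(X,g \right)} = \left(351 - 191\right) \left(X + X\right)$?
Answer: $817154$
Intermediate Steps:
$s{\left(X,g \right)} = 320 X$ ($s{\left(X,g \right)} = 160 \cdot 2 X = 320 X$)
$v{\left(D \right)} = D \left(1 + D^{2} + 11 D\right)$ ($v{\left(D \right)} = \left(\left(\left(D^{2} + 10 D\right) + 1\right) + D\right) D = \left(\left(1 + D^{2} + 10 D\right) + D\right) D = \left(1 + D^{2} + 11 D\right) D = D \left(1 + D^{2} + 11 D\right)$)
$s{\left(-346,148 \right)} + v{\left(\left(-48 + 135\right) + 7 \right)} = 320 \left(-346\right) + \left(\left(-48 + 135\right) + 7\right) \left(1 + \left(\left(-48 + 135\right) + 7\right)^{2} + 11 \left(\left(-48 + 135\right) + 7\right)\right) = -110720 + \left(87 + 7\right) \left(1 + \left(87 + 7\right)^{2} + 11 \left(87 + 7\right)\right) = -110720 + 94 \left(1 + 94^{2} + 11 \cdot 94\right) = -110720 + 94 \left(1 + 8836 + 1034\right) = -110720 + 94 \cdot 9871 = -110720 + 927874 = 817154$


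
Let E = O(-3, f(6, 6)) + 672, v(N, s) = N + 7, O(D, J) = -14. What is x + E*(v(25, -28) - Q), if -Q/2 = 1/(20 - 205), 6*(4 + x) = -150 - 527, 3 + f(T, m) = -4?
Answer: 23234579/1110 ≈ 20932.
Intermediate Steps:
f(T, m) = -7 (f(T, m) = -3 - 4 = -7)
v(N, s) = 7 + N
x = -701/6 (x = -4 + (-150 - 527)/6 = -4 + (1/6)*(-677) = -4 - 677/6 = -701/6 ≈ -116.83)
E = 658 (E = -14 + 672 = 658)
Q = 2/185 (Q = -2/(20 - 205) = -2/(-185) = -2*(-1/185) = 2/185 ≈ 0.010811)
x + E*(v(25, -28) - Q) = -701/6 + 658*((7 + 25) - 1*2/185) = -701/6 + 658*(32 - 2/185) = -701/6 + 658*(5918/185) = -701/6 + 3894044/185 = 23234579/1110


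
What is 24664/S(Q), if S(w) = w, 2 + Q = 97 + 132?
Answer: 24664/227 ≈ 108.65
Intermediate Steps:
Q = 227 (Q = -2 + (97 + 132) = -2 + 229 = 227)
24664/S(Q) = 24664/227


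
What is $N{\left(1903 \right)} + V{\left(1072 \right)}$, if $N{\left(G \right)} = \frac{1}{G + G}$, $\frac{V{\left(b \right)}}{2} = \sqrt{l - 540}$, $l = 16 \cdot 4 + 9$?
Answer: $\frac{1}{3806} + 2 i \sqrt{467} \approx 0.00026274 + 43.22 i$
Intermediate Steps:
$l = 73$ ($l = 64 + 9 = 73$)
$V{\left(b \right)} = 2 i \sqrt{467}$ ($V{\left(b \right)} = 2 \sqrt{73 - 540} = 2 \sqrt{-467} = 2 i \sqrt{467}$)
$N{\left(G \right)} = \frac{1}{2 G}$
$N{\left(1903 \right)} + V{\left(1072 \right)} = \frac{1}{2 \cdot 1903} + 2 i \sqrt{467} = \frac{1}{2} \cdot \frac{1}{1903} + 2 i \sqrt{467} = \frac{1}{3806} + 2 i \sqrt{467}$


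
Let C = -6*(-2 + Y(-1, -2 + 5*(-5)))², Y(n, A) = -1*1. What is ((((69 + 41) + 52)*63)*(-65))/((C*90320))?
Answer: 2457/18064 ≈ 0.13602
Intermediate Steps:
Y(n, A) = -1
C = -54 (C = -6*(-2 - 1)² = -6*(-3)² = -6*9 = -54)
((((69 + 41) + 52)*63)*(-65))/((C*90320)) = ((((69 + 41) + 52)*63)*(-65))/((-54*90320)) = (((110 + 52)*63)*(-65))/(-4877280) = ((162*63)*(-65))*(-1/4877280) = (10206*(-65))*(-1/4877280) = -663390*(-1/4877280) = 2457/18064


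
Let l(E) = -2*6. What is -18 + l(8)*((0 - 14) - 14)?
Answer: 318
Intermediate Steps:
l(E) = -12
-18 + l(8)*((0 - 14) - 14) = -18 - 12*((0 - 14) - 14) = -18 - 12*(-14 - 14) = -18 - 12*(-28) = -18 + 336 = 318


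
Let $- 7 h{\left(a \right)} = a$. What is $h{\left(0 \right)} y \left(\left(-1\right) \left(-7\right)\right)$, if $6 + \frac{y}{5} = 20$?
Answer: $0$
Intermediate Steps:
$y = 70$ ($y = -30 + 5 \cdot 20 = -30 + 100 = 70$)
$h{\left(a \right)} = - \frac{a}{7}$
$h{\left(0 \right)} y \left(\left(-1\right) \left(-7\right)\right) = \left(- \frac{1}{7}\right) 0 \cdot 70 \left(\left(-1\right) \left(-7\right)\right) = 0 \cdot 70 \cdot 7 = 0 \cdot 7 = 0$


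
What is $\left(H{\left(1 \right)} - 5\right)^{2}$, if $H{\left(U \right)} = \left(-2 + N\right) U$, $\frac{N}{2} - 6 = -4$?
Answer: $9$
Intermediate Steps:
$N = 4$ ($N = 12 + 2 \left(-4\right) = 12 - 8 = 4$)
$H{\left(U \right)} = 2 U$ ($H{\left(U \right)} = \left(-2 + 4\right) U = 2 U$)
$\left(H{\left(1 \right)} - 5\right)^{2} = \left(2 \cdot 1 - 5\right)^{2} = \left(2 - 5\right)^{2} = \left(-3\right)^{2} = 9$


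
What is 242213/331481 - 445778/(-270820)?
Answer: 106681530939/44885842210 ≈ 2.3767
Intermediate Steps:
242213/331481 - 445778/(-270820) = 242213*(1/331481) - 445778*(-1/270820) = 242213/331481 + 222889/135410 = 106681530939/44885842210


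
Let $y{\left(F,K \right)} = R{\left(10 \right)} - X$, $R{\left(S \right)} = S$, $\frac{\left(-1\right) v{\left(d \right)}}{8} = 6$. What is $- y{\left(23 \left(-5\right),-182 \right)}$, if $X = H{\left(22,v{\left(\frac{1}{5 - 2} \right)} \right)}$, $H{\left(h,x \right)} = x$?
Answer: $-58$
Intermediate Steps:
$v{\left(d \right)} = -48$ ($v{\left(d \right)} = \left(-8\right) 6 = -48$)
$X = -48$
$y{\left(F,K \right)} = 58$ ($y{\left(F,K \right)} = 10 - -48 = 10 + 48 = 58$)
$- y{\left(23 \left(-5\right),-182 \right)} = \left(-1\right) 58 = -58$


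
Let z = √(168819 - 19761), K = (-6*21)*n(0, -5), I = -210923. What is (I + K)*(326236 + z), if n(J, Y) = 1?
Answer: -68851781564 - 57616377*√2 ≈ -6.8933e+10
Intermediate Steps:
K = -126 (K = -6*21*1 = -126*1 = -126)
z = 273*√2 (z = √149058 = 273*√2 ≈ 386.08)
(I + K)*(326236 + z) = (-210923 - 126)*(326236 + 273*√2) = -211049*(326236 + 273*√2) = -68851781564 - 57616377*√2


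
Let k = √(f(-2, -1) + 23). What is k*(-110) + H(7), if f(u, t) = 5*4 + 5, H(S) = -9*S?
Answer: -63 - 440*√3 ≈ -825.10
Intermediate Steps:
f(u, t) = 25 (f(u, t) = 20 + 5 = 25)
k = 4*√3 (k = √(25 + 23) = √48 = 4*√3 ≈ 6.9282)
k*(-110) + H(7) = (4*√3)*(-110) - 9*7 = -440*√3 - 63 = -63 - 440*√3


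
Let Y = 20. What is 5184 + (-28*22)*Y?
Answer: -7136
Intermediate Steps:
5184 + (-28*22)*Y = 5184 - 28*22*20 = 5184 - 616*20 = 5184 - 12320 = -7136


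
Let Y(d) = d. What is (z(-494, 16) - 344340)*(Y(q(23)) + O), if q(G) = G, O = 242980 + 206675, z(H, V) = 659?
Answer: -154545784718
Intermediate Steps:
O = 449655
(z(-494, 16) - 344340)*(Y(q(23)) + O) = (659 - 344340)*(23 + 449655) = -343681*449678 = -154545784718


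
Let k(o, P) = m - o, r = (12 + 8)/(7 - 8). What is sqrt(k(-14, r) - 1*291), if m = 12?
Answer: I*sqrt(265) ≈ 16.279*I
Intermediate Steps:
r = -20 (r = 20/(-1) = 20*(-1) = -20)
k(o, P) = 12 - o
sqrt(k(-14, r) - 1*291) = sqrt((12 - 1*(-14)) - 1*291) = sqrt((12 + 14) - 291) = sqrt(26 - 291) = sqrt(-265) = I*sqrt(265)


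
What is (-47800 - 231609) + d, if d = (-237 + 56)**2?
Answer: -246648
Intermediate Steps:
d = 32761 (d = (-181)**2 = 32761)
(-47800 - 231609) + d = (-47800 - 231609) + 32761 = -279409 + 32761 = -246648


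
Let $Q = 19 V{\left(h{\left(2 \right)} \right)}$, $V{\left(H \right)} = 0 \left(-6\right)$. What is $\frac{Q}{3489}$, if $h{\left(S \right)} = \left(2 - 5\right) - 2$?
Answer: $0$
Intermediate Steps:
$h{\left(S \right)} = -5$ ($h{\left(S \right)} = -3 - 2 = -5$)
$V{\left(H \right)} = 0$
$Q = 0$ ($Q = 19 \cdot 0 = 0$)
$\frac{Q}{3489} = \frac{0}{3489} = 0 \cdot \frac{1}{3489} = 0$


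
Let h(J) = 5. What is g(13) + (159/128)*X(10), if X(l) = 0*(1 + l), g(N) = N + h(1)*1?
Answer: 18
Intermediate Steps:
g(N) = 5 + N (g(N) = N + 5*1 = N + 5 = 5 + N)
X(l) = 0
g(13) + (159/128)*X(10) = (5 + 13) + (159/128)*0 = 18 + (159*(1/128))*0 = 18 + (159/128)*0 = 18 + 0 = 18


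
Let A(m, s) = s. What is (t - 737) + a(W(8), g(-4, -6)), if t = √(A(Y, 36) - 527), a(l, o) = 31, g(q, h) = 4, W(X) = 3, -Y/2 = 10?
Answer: -706 + I*√491 ≈ -706.0 + 22.159*I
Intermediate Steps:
Y = -20 (Y = -2*10 = -20)
t = I*√491 (t = √(36 - 527) = √(-491) = I*√491 ≈ 22.159*I)
(t - 737) + a(W(8), g(-4, -6)) = (I*√491 - 737) + 31 = (-737 + I*√491) + 31 = -706 + I*√491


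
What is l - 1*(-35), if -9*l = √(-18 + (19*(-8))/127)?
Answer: 35 - I*√309626/1143 ≈ 35.0 - 0.48682*I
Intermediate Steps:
l = -I*√309626/1143 (l = -√(-18 + (19*(-8))/127)/9 = -√(-18 - 152*1/127)/9 = -√(-18 - 152/127)/9 = -I*√309626/1143 ≈ -0.48682*I)
l - 1*(-35) = -I*√309626/1143 - 1*(-35) = -I*√309626/1143 + 35 = 35 - I*√309626/1143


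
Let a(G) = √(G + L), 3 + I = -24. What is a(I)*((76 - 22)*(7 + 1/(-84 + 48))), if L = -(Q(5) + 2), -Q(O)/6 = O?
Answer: 753/2 ≈ 376.50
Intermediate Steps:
I = -27 (I = -3 - 24 = -27)
Q(O) = -6*O
L = 28 (L = -(-6*5 + 2) = -(-30 + 2) = -1*(-28) = 28)
a(G) = √(28 + G) (a(G) = √(G + 28) = √(28 + G))
a(I)*((76 - 22)*(7 + 1/(-84 + 48))) = √(28 - 27)*((76 - 22)*(7 + 1/(-84 + 48))) = √1*(54*(7 + 1/(-36))) = 1*(54*(7 - 1/36)) = 1*(54*(251/36)) = 1*(753/2) = 753/2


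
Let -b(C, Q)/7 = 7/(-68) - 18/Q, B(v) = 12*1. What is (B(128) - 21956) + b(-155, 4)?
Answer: -1490001/68 ≈ -21912.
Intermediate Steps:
B(v) = 12
b(C, Q) = 49/68 + 126/Q (b(C, Q) = -7*(7/(-68) - 18/Q) = -7*(7*(-1/68) - 18/Q) = -7*(-7/68 - 18/Q) = 49/68 + 126/Q)
(B(128) - 21956) + b(-155, 4) = (12 - 21956) + (49/68 + 126/4) = -21944 + (49/68 + 126*(¼)) = -21944 + (49/68 + 63/2) = -21944 + 2191/68 = -1490001/68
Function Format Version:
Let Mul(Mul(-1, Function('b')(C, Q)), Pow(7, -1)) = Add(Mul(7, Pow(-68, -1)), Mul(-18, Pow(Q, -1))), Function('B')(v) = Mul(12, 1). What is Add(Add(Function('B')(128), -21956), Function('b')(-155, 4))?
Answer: Rational(-1490001, 68) ≈ -21912.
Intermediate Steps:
Function('B')(v) = 12
Function('b')(C, Q) = Add(Rational(49, 68), Mul(126, Pow(Q, -1))) (Function('b')(C, Q) = Mul(-7, Add(Mul(7, Pow(-68, -1)), Mul(-18, Pow(Q, -1)))) = Mul(-7, Add(Mul(7, Rational(-1, 68)), Mul(-18, Pow(Q, -1)))) = Mul(-7, Add(Rational(-7, 68), Mul(-18, Pow(Q, -1)))) = Add(Rational(49, 68), Mul(126, Pow(Q, -1))))
Add(Add(Function('B')(128), -21956), Function('b')(-155, 4)) = Add(Add(12, -21956), Add(Rational(49, 68), Mul(126, Pow(4, -1)))) = Add(-21944, Add(Rational(49, 68), Mul(126, Rational(1, 4)))) = Add(-21944, Add(Rational(49, 68), Rational(63, 2))) = Add(-21944, Rational(2191, 68)) = Rational(-1490001, 68)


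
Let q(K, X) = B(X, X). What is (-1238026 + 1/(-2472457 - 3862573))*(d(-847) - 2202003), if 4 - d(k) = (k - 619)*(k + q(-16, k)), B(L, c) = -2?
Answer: 27031707733652870373/6335030 ≈ 4.2670e+12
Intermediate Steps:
q(K, X) = -2
d(k) = 4 - (-619 + k)*(-2 + k) (d(k) = 4 - (k - 619)*(k - 2) = 4 - (-619 + k)*(-2 + k))
(-1238026 + 1/(-2472457 - 3862573))*(d(-847) - 2202003) = (-1238026 + 1/(-2472457 - 3862573))*((-1234 - 1*(-847)² + 621*(-847)) - 2202003) = (-1238026 + 1/(-6335030))*((-1234 - 1*717409 - 525987) - 2202003) = (-1238026 - 1/6335030)*((-1234 - 717409 - 525987) - 2202003) = -7842931850781*(-1244630 - 2202003)/6335030 = -7842931850781/6335030*(-3446633) = 27031707733652870373/6335030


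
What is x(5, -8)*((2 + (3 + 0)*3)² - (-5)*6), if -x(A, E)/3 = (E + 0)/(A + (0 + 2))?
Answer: 3624/7 ≈ 517.71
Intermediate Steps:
x(A, E) = -3*E/(2 + A) (x(A, E) = -3*(E + 0)/(A + (0 + 2)) = -3*E/(A + 2) = -3*E/(2 + A))
x(5, -8)*((2 + (3 + 0)*3)² - (-5)*6) = (-3*(-8)/(2 + 5))*((2 + (3 + 0)*3)² - (-5)*6) = (-3*(-8)/7)*((2 + 3*3)² - 1*(-30)) = (-3*(-8)*⅐)*((2 + 9)² + 30) = 24*(11² + 30)/7 = 24*(121 + 30)/7 = (24/7)*151 = 3624/7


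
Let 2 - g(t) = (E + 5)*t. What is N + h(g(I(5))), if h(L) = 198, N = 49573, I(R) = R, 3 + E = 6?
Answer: 49771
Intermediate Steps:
E = 3 (E = -3 + 6 = 3)
g(t) = 2 - 8*t (g(t) = 2 - (3 + 5)*t = 2 - 8*t)
N + h(g(I(5))) = 49573 + 198 = 49771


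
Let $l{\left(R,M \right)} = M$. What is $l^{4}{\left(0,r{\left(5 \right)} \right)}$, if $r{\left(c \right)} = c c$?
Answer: $390625$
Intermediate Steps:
$r{\left(c \right)} = c^{2}$
$l^{4}{\left(0,r{\left(5 \right)} \right)} = \left(5^{2}\right)^{4} = 25^{4} = 390625$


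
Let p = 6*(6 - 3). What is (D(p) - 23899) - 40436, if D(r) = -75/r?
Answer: -386035/6 ≈ -64339.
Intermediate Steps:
p = 18 (p = 6*3 = 18)
(D(p) - 23899) - 40436 = (-75/18 - 23899) - 40436 = (-75*1/18 - 23899) - 40436 = (-25/6 - 23899) - 40436 = -143419/6 - 40436 = -386035/6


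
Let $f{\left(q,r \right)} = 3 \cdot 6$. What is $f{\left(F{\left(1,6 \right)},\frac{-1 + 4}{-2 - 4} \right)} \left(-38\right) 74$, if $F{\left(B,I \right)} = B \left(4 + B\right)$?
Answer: $-50616$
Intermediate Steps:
$f{\left(q,r \right)} = 18$
$f{\left(F{\left(1,6 \right)},\frac{-1 + 4}{-2 - 4} \right)} \left(-38\right) 74 = 18 \left(-38\right) 74 = \left(-684\right) 74 = -50616$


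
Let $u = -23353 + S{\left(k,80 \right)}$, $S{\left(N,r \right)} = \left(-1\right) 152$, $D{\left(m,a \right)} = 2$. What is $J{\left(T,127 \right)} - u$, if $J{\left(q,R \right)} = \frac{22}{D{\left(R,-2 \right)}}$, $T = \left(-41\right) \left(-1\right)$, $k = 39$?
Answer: $23516$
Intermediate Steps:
$S{\left(N,r \right)} = -152$
$u = -23505$ ($u = -23353 - 152 = -23505$)
$T = 41$
$J{\left(q,R \right)} = 11$ ($J{\left(q,R \right)} = \frac{22}{2} = 22 \cdot \frac{1}{2} = 11$)
$J{\left(T,127 \right)} - u = 11 - -23505 = 11 + 23505 = 23516$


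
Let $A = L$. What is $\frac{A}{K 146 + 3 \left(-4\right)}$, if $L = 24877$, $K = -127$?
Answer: $- \frac{24877}{18554} \approx -1.3408$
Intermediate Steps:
$A = 24877$
$\frac{A}{K 146 + 3 \left(-4\right)} = \frac{24877}{\left(-127\right) 146 + 3 \left(-4\right)} = \frac{24877}{-18542 - 12} = \frac{24877}{-18554} = 24877 \left(- \frac{1}{18554}\right) = - \frac{24877}{18554}$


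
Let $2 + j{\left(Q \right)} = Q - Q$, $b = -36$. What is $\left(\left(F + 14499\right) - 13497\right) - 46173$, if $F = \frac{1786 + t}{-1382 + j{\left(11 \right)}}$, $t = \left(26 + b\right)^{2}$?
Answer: $- \frac{31259275}{692} \approx -45172.0$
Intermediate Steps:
$j{\left(Q \right)} = -2$ ($j{\left(Q \right)} = -2 + \left(Q - Q\right) = -2 + 0 = -2$)
$t = 100$ ($t = \left(26 - 36\right)^{2} = \left(-10\right)^{2} = 100$)
$F = - \frac{943}{692}$ ($F = \frac{1786 + 100}{-1382 - 2} = \frac{1886}{-1384} = 1886 \left(- \frac{1}{1384}\right) = - \frac{943}{692} \approx -1.3627$)
$\left(\left(F + 14499\right) - 13497\right) - 46173 = \left(\left(- \frac{943}{692} + 14499\right) - 13497\right) - 46173 = \left(\frac{10032365}{692} - 13497\right) - 46173 = \frac{692441}{692} - 46173 = - \frac{31259275}{692}$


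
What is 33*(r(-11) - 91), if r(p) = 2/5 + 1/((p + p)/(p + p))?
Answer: -14784/5 ≈ -2956.8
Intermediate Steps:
r(p) = 7/5 (r(p) = 2*(⅕) + 1/((2*p)/((2*p))) = ⅖ + 1/((2*p)*(1/(2*p))) = ⅖ + 1/1 = ⅖ + 1*1 = ⅖ + 1 = 7/5)
33*(r(-11) - 91) = 33*(7/5 - 91) = 33*(-448/5) = -14784/5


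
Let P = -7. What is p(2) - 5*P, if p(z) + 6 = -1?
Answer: 28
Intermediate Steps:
p(z) = -7 (p(z) = -6 - 1 = -7)
p(2) - 5*P = -7 - 5*(-7) = -7 + 35 = 28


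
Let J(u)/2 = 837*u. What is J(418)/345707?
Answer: 699732/345707 ≈ 2.0241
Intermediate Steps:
J(u) = 1674*u (J(u) = 2*(837*u) = 1674*u)
J(418)/345707 = (1674*418)/345707 = 699732*(1/345707) = 699732/345707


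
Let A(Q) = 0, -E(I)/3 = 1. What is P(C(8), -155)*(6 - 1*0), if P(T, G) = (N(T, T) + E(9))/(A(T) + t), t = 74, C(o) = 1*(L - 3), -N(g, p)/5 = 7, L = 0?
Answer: -114/37 ≈ -3.0811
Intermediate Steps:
N(g, p) = -35 (N(g, p) = -5*7 = -35)
E(I) = -3 (E(I) = -3*1 = -3)
C(o) = -3 (C(o) = 1*(0 - 3) = 1*(-3) = -3)
P(T, G) = -19/37 (P(T, G) = (-35 - 3)/(0 + 74) = -38/74 = -38*1/74 = -19/37)
P(C(8), -155)*(6 - 1*0) = -19*(6 - 1*0)/37 = -19*(6 + 0)/37 = -19/37*6 = -114/37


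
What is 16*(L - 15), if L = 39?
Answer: 384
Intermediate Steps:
16*(L - 15) = 16*(39 - 15) = 16*24 = 384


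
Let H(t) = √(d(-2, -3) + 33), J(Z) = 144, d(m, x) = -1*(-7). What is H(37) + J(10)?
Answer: 144 + 2*√10 ≈ 150.32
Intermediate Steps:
d(m, x) = 7
H(t) = 2*√10 (H(t) = √(7 + 33) = √40 = 2*√10)
H(37) + J(10) = 2*√10 + 144 = 144 + 2*√10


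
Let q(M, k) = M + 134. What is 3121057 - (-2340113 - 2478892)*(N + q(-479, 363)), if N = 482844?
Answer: 2325168214552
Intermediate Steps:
q(M, k) = 134 + M
3121057 - (-2340113 - 2478892)*(N + q(-479, 363)) = 3121057 - (-2340113 - 2478892)*(482844 + (134 - 479)) = 3121057 - (-4819005)*(482844 - 345) = 3121057 - (-4819005)*482499 = 3121057 - 1*(-2325165093495) = 3121057 + 2325165093495 = 2325168214552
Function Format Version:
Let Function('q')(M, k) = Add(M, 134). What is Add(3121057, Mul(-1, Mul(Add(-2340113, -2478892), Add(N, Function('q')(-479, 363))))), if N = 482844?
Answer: 2325168214552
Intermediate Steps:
Function('q')(M, k) = Add(134, M)
Add(3121057, Mul(-1, Mul(Add(-2340113, -2478892), Add(N, Function('q')(-479, 363))))) = Add(3121057, Mul(-1, Mul(Add(-2340113, -2478892), Add(482844, Add(134, -479))))) = Add(3121057, Mul(-1, Mul(-4819005, Add(482844, -345)))) = Add(3121057, Mul(-1, Mul(-4819005, 482499))) = Add(3121057, Mul(-1, -2325165093495)) = Add(3121057, 2325165093495) = 2325168214552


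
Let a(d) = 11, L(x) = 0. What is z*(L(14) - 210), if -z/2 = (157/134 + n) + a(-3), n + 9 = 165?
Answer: 4732350/67 ≈ 70632.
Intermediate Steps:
n = 156 (n = -9 + 165 = 156)
z = -22535/67 (z = -2*((157/134 + 156) + 11) = -2*(21061/134 + 11) = -2*22535/134 = -22535/67 ≈ -336.34)
z*(L(14) - 210) = -22535*(0 - 210)/67 = -22535/67*(-210) = 4732350/67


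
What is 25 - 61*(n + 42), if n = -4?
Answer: -2293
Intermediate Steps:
25 - 61*(n + 42) = 25 - 61*(-4 + 42) = 25 - 61*38 = 25 - 2318 = -2293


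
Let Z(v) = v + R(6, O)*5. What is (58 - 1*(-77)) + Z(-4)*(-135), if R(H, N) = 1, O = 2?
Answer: 0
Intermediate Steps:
Z(v) = 5 + v (Z(v) = v + 1*5 = v + 5 = 5 + v)
(58 - 1*(-77)) + Z(-4)*(-135) = (58 - 1*(-77)) + (5 - 4)*(-135) = (58 + 77) + 1*(-135) = 135 - 135 = 0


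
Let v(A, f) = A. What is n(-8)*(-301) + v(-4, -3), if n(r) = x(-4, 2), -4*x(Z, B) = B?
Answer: 293/2 ≈ 146.50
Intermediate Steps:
x(Z, B) = -B/4
n(r) = -1/2 (n(r) = -1/4*2 = -1/2)
n(-8)*(-301) + v(-4, -3) = -1/2*(-301) - 4 = 301/2 - 4 = 293/2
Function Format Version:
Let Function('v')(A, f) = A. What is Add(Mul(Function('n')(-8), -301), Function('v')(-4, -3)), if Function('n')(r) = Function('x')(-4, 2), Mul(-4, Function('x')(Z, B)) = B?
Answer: Rational(293, 2) ≈ 146.50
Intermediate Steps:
Function('x')(Z, B) = Mul(Rational(-1, 4), B)
Function('n')(r) = Rational(-1, 2) (Function('n')(r) = Mul(Rational(-1, 4), 2) = Rational(-1, 2))
Add(Mul(Function('n')(-8), -301), Function('v')(-4, -3)) = Add(Mul(Rational(-1, 2), -301), -4) = Add(Rational(301, 2), -4) = Rational(293, 2)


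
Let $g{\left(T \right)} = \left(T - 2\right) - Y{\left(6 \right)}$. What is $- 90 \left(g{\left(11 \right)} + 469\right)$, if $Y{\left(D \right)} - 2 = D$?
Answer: $-42300$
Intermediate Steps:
$Y{\left(D \right)} = 2 + D$
$g{\left(T \right)} = -10 + T$ ($g{\left(T \right)} = \left(T - 2\right) - \left(2 + 6\right) = \left(T - 2\right) - 8 = \left(-2 + T\right) - 8 = -10 + T$)
$- 90 \left(g{\left(11 \right)} + 469\right) = - 90 \left(\left(-10 + 11\right) + 469\right) = - 90 \left(1 + 469\right) = \left(-90\right) 470 = -42300$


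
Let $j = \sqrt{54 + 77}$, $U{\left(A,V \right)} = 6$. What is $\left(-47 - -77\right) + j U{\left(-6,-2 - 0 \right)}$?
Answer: $30 + 6 \sqrt{131} \approx 98.673$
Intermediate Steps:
$j = \sqrt{131} \approx 11.446$
$\left(-47 - -77\right) + j U{\left(-6,-2 - 0 \right)} = \left(-47 - -77\right) + \sqrt{131} \cdot 6 = \left(-47 + 77\right) + 6 \sqrt{131} = 30 + 6 \sqrt{131}$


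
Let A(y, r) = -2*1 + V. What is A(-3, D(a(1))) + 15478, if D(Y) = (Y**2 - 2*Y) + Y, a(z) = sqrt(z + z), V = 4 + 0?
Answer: 15480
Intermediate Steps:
V = 4
a(z) = sqrt(2)*sqrt(z) (a(z) = sqrt(2*z) = sqrt(2)*sqrt(z))
D(Y) = Y**2 - Y
A(y, r) = 2 (A(y, r) = -2*1 + 4 = -2 + 4 = 2)
A(-3, D(a(1))) + 15478 = 2 + 15478 = 15480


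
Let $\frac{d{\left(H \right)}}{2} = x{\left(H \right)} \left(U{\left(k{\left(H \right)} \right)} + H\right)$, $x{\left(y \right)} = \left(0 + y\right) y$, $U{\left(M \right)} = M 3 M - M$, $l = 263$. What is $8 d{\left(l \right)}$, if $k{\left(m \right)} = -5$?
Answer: $379599472$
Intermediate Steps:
$U{\left(M \right)} = - M + 3 M^{2}$ ($U{\left(M \right)} = 3 M M - M = 3 M^{2} - M = - M + 3 M^{2}$)
$x{\left(y \right)} = y^{2}$ ($x{\left(y \right)} = y y = y^{2}$)
$d{\left(H \right)} = 2 H^{2} \left(80 + H\right)$ ($d{\left(H \right)} = 2 H^{2} \left(- 5 \left(-1 + 3 \left(-5\right)\right) + H\right) = 2 H^{2} \left(- 5 \left(-1 - 15\right) + H\right) = 2 H^{2} \left(\left(-5\right) \left(-16\right) + H\right) = 2 H^{2} \left(80 + H\right)$)
$8 d{\left(l \right)} = 8 \cdot 2 \cdot 263^{2} \left(80 + 263\right) = 8 \cdot 2 \cdot 69169 \cdot 343 = 8 \cdot 47449934 = 379599472$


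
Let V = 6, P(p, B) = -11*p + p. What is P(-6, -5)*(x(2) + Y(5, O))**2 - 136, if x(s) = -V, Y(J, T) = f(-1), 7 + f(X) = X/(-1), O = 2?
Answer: 8504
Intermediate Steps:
f(X) = -7 - X (f(X) = -7 + X/(-1) = -7 + X*(-1) = -7 - X)
P(p, B) = -10*p
Y(J, T) = -6 (Y(J, T) = -7 - 1*(-1) = -7 + 1 = -6)
x(s) = -6 (x(s) = -1*6 = -6)
P(-6, -5)*(x(2) + Y(5, O))**2 - 136 = (-10*(-6))*(-6 - 6)**2 - 136 = 60*(-12)**2 - 136 = 60*144 - 136 = 8640 - 136 = 8504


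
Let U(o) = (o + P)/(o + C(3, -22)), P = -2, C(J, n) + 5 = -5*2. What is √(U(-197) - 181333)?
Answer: I*√2037447041/106 ≈ 425.83*I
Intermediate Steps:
C(J, n) = -15 (C(J, n) = -5 - 5*2 = -5 - 10 = -15)
U(o) = (-2 + o)/(-15 + o) (U(o) = (o - 2)/(o - 15) = (-2 + o)/(-15 + o))
√(U(-197) - 181333) = √((-2 - 197)/(-15 - 197) - 181333) = √(-199/(-212) - 181333) = √(-1/212*(-199) - 181333) = √(199/212 - 181333) = √(-38442397/212) = I*√2037447041/106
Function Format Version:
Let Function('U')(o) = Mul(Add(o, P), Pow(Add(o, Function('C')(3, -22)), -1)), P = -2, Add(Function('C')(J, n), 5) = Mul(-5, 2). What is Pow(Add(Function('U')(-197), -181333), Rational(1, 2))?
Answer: Mul(Rational(1, 106), I, Pow(2037447041, Rational(1, 2))) ≈ Mul(425.83, I)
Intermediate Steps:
Function('C')(J, n) = -15 (Function('C')(J, n) = Add(-5, Mul(-5, 2)) = Add(-5, -10) = -15)
Function('U')(o) = Mul(Pow(Add(-15, o), -1), Add(-2, o)) (Function('U')(o) = Mul(Add(o, -2), Pow(Add(o, -15), -1)) = Mul(Add(-2, o), Pow(Add(-15, o), -1)) = Mul(Pow(Add(-15, o), -1), Add(-2, o)))
Pow(Add(Function('U')(-197), -181333), Rational(1, 2)) = Pow(Add(Mul(Pow(Add(-15, -197), -1), Add(-2, -197)), -181333), Rational(1, 2)) = Pow(Add(Mul(Pow(-212, -1), -199), -181333), Rational(1, 2)) = Pow(Add(Mul(Rational(-1, 212), -199), -181333), Rational(1, 2)) = Pow(Add(Rational(199, 212), -181333), Rational(1, 2)) = Pow(Rational(-38442397, 212), Rational(1, 2)) = Mul(Rational(1, 106), I, Pow(2037447041, Rational(1, 2)))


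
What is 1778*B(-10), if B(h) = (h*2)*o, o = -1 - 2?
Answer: 106680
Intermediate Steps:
o = -3
B(h) = -6*h (B(h) = (h*2)*(-3) = (2*h)*(-3) = -6*h)
1778*B(-10) = 1778*(-6*(-10)) = 1778*60 = 106680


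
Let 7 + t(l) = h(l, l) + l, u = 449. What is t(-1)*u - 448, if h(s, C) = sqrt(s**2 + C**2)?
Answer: -4040 + 449*sqrt(2) ≈ -3405.0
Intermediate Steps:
h(s, C) = sqrt(C**2 + s**2)
t(l) = -7 + l + sqrt(2)*sqrt(l**2) (t(l) = -7 + (sqrt(l**2 + l**2) + l) = -7 + (sqrt(2*l**2) + l) = -7 + (sqrt(2)*sqrt(l**2) + l) = -7 + (l + sqrt(2)*sqrt(l**2)) = -7 + l + sqrt(2)*sqrt(l**2))
t(-1)*u - 448 = (-7 - 1 + sqrt(2)*sqrt((-1)**2))*449 - 448 = (-7 - 1 + sqrt(2)*sqrt(1))*449 - 448 = (-7 - 1 + sqrt(2)*1)*449 - 448 = (-7 - 1 + sqrt(2))*449 - 448 = (-8 + sqrt(2))*449 - 448 = (-3592 + 449*sqrt(2)) - 448 = -4040 + 449*sqrt(2)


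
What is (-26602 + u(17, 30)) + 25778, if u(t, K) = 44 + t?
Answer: -763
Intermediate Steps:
(-26602 + u(17, 30)) + 25778 = (-26602 + (44 + 17)) + 25778 = (-26602 + 61) + 25778 = -26541 + 25778 = -763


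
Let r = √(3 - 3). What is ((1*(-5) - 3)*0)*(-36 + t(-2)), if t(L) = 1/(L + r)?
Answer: 0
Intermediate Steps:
r = 0 (r = √0 = 0)
t(L) = 1/L (t(L) = 1/(L + 0) = 1/L)
((1*(-5) - 3)*0)*(-36 + t(-2)) = ((1*(-5) - 3)*0)*(-36 + 1/(-2)) = ((-5 - 3)*0)*(-36 - ½) = -8*0*(-73/2) = 0*(-73/2) = 0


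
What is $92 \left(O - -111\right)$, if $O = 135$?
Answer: $22632$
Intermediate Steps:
$92 \left(O - -111\right) = 92 \left(135 - -111\right) = 92 \left(135 + 111\right) = 92 \cdot 246 = 22632$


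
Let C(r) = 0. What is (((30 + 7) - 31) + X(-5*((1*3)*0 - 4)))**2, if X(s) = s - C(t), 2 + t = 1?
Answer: 676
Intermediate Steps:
t = -1 (t = -2 + 1 = -1)
X(s) = s (X(s) = s - 1*0 = s + 0 = s)
(((30 + 7) - 31) + X(-5*((1*3)*0 - 4)))**2 = (((30 + 7) - 31) - 5*((1*3)*0 - 4))**2 = ((37 - 31) - 5*(3*0 - 4))**2 = (6 - 5*(0 - 4))**2 = (6 - 5*(-4))**2 = (6 + 20)**2 = 26**2 = 676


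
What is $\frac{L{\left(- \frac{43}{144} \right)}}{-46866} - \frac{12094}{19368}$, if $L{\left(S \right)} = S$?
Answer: $- \frac{1133583241}{1815401376} \approx -0.62443$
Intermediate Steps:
$\frac{L{\left(- \frac{43}{144} \right)}}{-46866} - \frac{12094}{19368} = \frac{\left(-43\right) \frac{1}{144}}{-46866} - \frac{12094}{19368} = \left(-43\right) \frac{1}{144} \left(- \frac{1}{46866}\right) - \frac{6047}{9684} = \left(- \frac{43}{144}\right) \left(- \frac{1}{46866}\right) - \frac{6047}{9684} = \frac{43}{6748704} - \frac{6047}{9684} = - \frac{1133583241}{1815401376}$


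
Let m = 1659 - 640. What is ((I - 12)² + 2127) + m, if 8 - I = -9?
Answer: 3171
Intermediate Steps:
m = 1019
I = 17 (I = 8 - 1*(-9) = 8 + 9 = 17)
((I - 12)² + 2127) + m = ((17 - 12)² + 2127) + 1019 = (5² + 2127) + 1019 = (25 + 2127) + 1019 = 2152 + 1019 = 3171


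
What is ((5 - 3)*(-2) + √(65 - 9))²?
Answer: 72 - 16*√14 ≈ 12.133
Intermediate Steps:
((5 - 3)*(-2) + √(65 - 9))² = (2*(-2) + √56)² = (-4 + 2*√14)²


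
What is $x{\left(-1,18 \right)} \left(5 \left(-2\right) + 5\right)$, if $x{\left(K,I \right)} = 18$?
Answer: $-90$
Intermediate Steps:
$x{\left(-1,18 \right)} \left(5 \left(-2\right) + 5\right) = 18 \left(5 \left(-2\right) + 5\right) = 18 \left(-10 + 5\right) = 18 \left(-5\right) = -90$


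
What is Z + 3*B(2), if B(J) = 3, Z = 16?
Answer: 25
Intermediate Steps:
Z + 3*B(2) = 16 + 3*3 = 16 + 9 = 25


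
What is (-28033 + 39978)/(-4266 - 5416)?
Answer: -11945/9682 ≈ -1.2337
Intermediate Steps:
(-28033 + 39978)/(-4266 - 5416) = 11945/(-9682) = 11945*(-1/9682) = -11945/9682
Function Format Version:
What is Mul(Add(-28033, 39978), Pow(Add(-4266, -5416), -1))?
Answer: Rational(-11945, 9682) ≈ -1.2337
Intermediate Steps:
Mul(Add(-28033, 39978), Pow(Add(-4266, -5416), -1)) = Mul(11945, Pow(-9682, -1)) = Mul(11945, Rational(-1, 9682)) = Rational(-11945, 9682)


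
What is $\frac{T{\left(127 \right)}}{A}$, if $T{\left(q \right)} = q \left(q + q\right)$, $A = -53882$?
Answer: $- \frac{16129}{26941} \approx -0.59868$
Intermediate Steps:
$T{\left(q \right)} = 2 q^{2}$ ($T{\left(q \right)} = q 2 q = 2 q^{2}$)
$\frac{T{\left(127 \right)}}{A} = \frac{2 \cdot 127^{2}}{-53882} = 2 \cdot 16129 \left(- \frac{1}{53882}\right) = 32258 \left(- \frac{1}{53882}\right) = - \frac{16129}{26941}$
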